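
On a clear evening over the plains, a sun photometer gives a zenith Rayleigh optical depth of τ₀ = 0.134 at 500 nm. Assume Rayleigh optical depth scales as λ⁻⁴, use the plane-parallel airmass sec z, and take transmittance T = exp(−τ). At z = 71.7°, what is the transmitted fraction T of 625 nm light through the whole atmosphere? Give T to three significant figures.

sec 71.7° = 3.1848.
τ = 0.134 × (500/625)⁴ × 3.1848 = 0.134 × 0.4096 × 3.1848 = 0.1748.
T = exp(−0.1748) = 0.8396.

0.840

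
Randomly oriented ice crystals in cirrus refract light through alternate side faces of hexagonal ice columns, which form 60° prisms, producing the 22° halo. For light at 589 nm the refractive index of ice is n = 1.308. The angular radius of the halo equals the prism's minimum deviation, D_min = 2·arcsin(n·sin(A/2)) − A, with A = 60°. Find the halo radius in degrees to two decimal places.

21.69°

n·sin(A/2) = 1.308 × sin 30° = 1.308 × 0.5000 = 0.6540.
D_min = 2·arcsin(0.6540) − 60° = 2 × 40.844° − 60° = 21.688°.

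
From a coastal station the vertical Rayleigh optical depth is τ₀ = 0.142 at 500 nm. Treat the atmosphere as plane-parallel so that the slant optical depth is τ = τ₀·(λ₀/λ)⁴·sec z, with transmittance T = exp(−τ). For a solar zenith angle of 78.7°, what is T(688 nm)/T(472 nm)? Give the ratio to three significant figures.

2.03

Airmass: sec 78.7° = 5.1034.
τ(688 nm) = 0.142 × (500/688)⁴ × 5.1034 = 0.142 × 0.2789 × 5.1034 = 0.2022.
τ(472 nm) = 0.142 × (500/472)⁴ × 5.1034 = 0.142 × 1.2593 × 5.1034 = 0.9126.
T(688)/T(472) = exp(τ_B − τ_A) = exp(0.7104) = 2.0348.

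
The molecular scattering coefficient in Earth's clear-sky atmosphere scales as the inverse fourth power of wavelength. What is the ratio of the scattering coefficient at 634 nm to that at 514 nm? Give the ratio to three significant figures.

Rayleigh scattering ∝ λ⁻⁴, so the ratio of coefficients is the inverse fourth power of the wavelength ratio.
σ(634)/σ(514) = (514/634)⁴ = (0.8107)⁴ = 0.432.

0.432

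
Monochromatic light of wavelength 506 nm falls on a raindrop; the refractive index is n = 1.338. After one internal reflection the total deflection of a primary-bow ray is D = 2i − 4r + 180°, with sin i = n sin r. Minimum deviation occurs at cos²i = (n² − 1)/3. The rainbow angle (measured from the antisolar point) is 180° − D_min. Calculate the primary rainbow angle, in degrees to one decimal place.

cos²i = (1.79024 − 1)/3 = 0.26341; i = arccos(0.51324) = 59.120°.
sin r = sin 59.120°/1.338 = 0.64144; r = 39.899°.
D_min = 2·59.120° − 4·39.899° + 180° = 138.643°.
Rainbow angle = 180° − D_min = 41.357°.

41.4°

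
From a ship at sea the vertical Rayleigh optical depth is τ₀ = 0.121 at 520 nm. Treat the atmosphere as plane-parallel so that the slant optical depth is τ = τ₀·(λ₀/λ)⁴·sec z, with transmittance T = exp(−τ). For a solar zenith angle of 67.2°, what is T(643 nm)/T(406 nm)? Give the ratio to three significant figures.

Airmass: sec 67.2° = 2.5805.
τ(643 nm) = 0.121 × (520/643)⁴ × 2.5805 = 0.121 × 0.4277 × 2.5805 = 0.1336.
τ(406 nm) = 0.121 × (520/406)⁴ × 2.5805 = 0.121 × 2.6910 × 2.5805 = 0.8402.
T(643)/T(406) = exp(τ_B − τ_A) = exp(0.7067) = 2.0273.

2.03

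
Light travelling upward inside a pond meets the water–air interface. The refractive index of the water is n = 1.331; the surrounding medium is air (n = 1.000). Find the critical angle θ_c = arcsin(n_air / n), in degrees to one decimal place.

48.7°

sin θ_c = n_air / n = 1.000 / 1.331 = 0.7513.
θ_c = arcsin(0.7513) = 48.70°.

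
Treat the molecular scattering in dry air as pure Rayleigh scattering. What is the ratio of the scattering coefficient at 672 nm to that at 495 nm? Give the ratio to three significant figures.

Rayleigh scattering ∝ λ⁻⁴, so the ratio of coefficients is the inverse fourth power of the wavelength ratio.
σ(672)/σ(495) = (495/672)⁴ = (0.7366)⁴ = 0.2944.

0.294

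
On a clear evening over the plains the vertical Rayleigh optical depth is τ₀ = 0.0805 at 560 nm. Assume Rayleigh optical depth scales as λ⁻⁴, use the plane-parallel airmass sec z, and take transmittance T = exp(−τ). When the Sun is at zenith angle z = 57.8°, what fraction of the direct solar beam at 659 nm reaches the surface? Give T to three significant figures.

0.924

sec 57.8° = 1.8766.
τ = 0.0805 × (560/659)⁴ × 1.8766 = 0.0805 × 0.5214 × 1.8766 = 0.0788.
T = exp(−0.0788) = 0.9242.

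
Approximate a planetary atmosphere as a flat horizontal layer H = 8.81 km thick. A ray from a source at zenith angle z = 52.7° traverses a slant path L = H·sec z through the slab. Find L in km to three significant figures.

sec z = 1/cos 52.7° = 1.6502.
L = 8.81 × 1.6502 = 14.538 km.

14.5 km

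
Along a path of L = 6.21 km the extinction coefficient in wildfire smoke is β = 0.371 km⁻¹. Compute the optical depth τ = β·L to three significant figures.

2.30

τ = β·L = 0.371 × 6.21 = 2.3039.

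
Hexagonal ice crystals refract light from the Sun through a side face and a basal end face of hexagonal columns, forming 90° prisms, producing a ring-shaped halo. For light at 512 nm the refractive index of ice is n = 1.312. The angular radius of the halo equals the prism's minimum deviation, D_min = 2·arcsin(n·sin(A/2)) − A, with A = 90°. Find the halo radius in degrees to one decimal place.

46.2°

n·sin(A/2) = 1.312 × sin 45° = 1.312 × 0.7071 = 0.9277.
D_min = 2·arcsin(0.9277) − 90° = 2 × 68.083° − 90° = 46.166°.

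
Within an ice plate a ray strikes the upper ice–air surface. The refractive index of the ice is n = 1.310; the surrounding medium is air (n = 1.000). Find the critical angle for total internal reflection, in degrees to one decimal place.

sin θ_c = n_air / n = 1.000 / 1.310 = 0.7634.
θ_c = arcsin(0.7634) = 49.76°.

49.8°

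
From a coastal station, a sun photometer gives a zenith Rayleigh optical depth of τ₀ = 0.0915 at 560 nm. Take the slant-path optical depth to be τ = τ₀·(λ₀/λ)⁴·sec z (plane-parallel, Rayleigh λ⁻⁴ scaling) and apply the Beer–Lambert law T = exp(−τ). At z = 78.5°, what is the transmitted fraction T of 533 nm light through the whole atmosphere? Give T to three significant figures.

0.572

sec 78.5° = 5.0159.
τ = 0.0915 × (560/533)⁴ × 5.0159 = 0.0915 × 1.2185 × 5.0159 = 0.5593.
T = exp(−0.5593) = 0.5716.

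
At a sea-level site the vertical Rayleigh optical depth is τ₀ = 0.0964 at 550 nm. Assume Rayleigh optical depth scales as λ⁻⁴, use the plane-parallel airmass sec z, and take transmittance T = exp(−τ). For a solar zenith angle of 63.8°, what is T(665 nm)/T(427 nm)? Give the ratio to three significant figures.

1.65

Airmass: sec 63.8° = 2.2650.
τ(665 nm) = 0.0964 × (550/665)⁴ × 2.2650 = 0.0964 × 0.4679 × 2.2650 = 0.1022.
τ(427 nm) = 0.0964 × (550/427)⁴ × 2.2650 = 0.0964 × 2.7526 × 2.2650 = 0.6010.
T(665)/T(427) = exp(τ_B − τ_A) = exp(0.4988) = 1.6468.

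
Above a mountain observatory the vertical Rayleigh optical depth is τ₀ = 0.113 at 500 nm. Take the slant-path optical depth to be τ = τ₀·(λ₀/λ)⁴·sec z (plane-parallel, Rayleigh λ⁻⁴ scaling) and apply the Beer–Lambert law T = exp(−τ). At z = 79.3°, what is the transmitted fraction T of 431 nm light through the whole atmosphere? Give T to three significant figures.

0.332

sec 79.3° = 5.3860.
τ = 0.113 × (500/431)⁴ × 5.3860 = 0.113 × 1.8112 × 5.3860 = 1.1023.
T = exp(−1.1023) = 0.3321.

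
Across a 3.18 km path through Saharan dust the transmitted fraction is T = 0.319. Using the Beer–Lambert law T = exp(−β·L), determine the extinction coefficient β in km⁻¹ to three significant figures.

Beer–Lambert: T = exp(−βL) ⇒ β = −ln(T)/L = −ln(0.319)/3.18 = 1.1426/3.18 = 0.3593 km⁻¹.

0.359 km⁻¹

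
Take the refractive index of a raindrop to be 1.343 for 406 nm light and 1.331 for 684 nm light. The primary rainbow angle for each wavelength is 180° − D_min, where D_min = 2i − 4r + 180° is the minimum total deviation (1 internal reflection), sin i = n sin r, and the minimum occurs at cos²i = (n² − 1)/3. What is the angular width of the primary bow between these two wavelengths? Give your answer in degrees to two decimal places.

At 406 nm (n = 1.343): cos²i = 0.26788 → i = 58.830°, r = 39.577°, D_min = 139.354°, rainbow angle = 40.646°.
At 684 nm (n = 1.331): cos²i = 0.25719 → i = 59.527°, r = 40.356°, D_min = 137.630°, rainbow angle = 42.370°.
Angular width = |40.646° − 42.370°| = 1.724°.

1.72°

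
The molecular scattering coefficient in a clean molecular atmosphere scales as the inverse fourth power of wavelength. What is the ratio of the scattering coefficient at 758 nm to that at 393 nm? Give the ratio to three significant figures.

0.0723

Rayleigh scattering ∝ λ⁻⁴, so the ratio of coefficients is the inverse fourth power of the wavelength ratio.
σ(758)/σ(393) = (393/758)⁴ = (0.5185)⁴ = 0.07226.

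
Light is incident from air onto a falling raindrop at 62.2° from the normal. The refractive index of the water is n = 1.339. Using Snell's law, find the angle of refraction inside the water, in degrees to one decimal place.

Snell: sin θ_r = sin θ_i / n = sin 62.2° / 1.339 = 0.8846 / 1.339 = 0.6606.
θ_r = arcsin(0.6606) = 41.35°.

41.3°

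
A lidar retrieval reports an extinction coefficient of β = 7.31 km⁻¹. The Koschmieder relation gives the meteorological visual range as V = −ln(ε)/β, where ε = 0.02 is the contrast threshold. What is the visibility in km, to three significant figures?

V = −ln(0.02) / 7.31 = 3.912 / 7.31 = 0.5352 km.

0.535 km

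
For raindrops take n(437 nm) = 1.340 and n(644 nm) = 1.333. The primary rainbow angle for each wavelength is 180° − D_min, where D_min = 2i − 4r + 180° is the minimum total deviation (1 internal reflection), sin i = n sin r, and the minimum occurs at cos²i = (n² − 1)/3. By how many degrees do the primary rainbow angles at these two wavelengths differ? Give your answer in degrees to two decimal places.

1.01°

At 437 nm (n = 1.340): cos²i = 0.26520 → i = 59.004°, r = 39.770°, D_min = 138.929°, rainbow angle = 41.071°.
At 644 nm (n = 1.333): cos²i = 0.25896 → i = 59.410°, r = 40.225°, D_min = 137.922°, rainbow angle = 42.078°.
Angular width = |41.071° − 42.078°| = 1.007°.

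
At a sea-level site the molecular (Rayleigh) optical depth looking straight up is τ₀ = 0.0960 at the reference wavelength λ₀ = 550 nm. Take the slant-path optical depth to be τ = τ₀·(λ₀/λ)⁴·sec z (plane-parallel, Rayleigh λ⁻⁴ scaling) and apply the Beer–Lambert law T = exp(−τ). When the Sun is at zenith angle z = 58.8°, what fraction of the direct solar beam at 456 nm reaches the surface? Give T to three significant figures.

0.676

sec 58.8° = 1.9304.
τ = 0.0960 × (550/456)⁴ × 1.9304 = 0.0960 × 2.1164 × 1.9304 = 0.3922.
T = exp(−0.3922) = 0.6756.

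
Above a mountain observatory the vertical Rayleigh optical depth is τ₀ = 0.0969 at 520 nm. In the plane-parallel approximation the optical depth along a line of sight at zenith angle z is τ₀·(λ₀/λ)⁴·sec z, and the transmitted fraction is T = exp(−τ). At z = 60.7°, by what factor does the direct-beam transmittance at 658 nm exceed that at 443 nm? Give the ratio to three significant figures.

Airmass: sec 60.7° = 2.0434.
τ(658 nm) = 0.0969 × (520/658)⁴ × 2.0434 = 0.0969 × 0.3900 × 2.0434 = 0.0772.
τ(443 nm) = 0.0969 × (520/443)⁴ × 2.0434 = 0.0969 × 1.8984 × 2.0434 = 0.3759.
T(658)/T(443) = exp(τ_B − τ_A) = exp(0.2987) = 1.3481.

1.35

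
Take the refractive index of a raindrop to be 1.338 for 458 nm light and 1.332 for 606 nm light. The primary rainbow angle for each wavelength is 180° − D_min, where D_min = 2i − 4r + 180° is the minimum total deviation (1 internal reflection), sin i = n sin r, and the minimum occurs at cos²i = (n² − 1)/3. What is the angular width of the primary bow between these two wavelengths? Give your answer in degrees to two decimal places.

At 458 nm (n = 1.338): cos²i = 0.26341 → i = 59.120°, r = 39.899°, D_min = 138.643°, rainbow angle = 41.357°.
At 606 nm (n = 1.332): cos²i = 0.25807 → i = 59.469°, r = 40.290°, D_min = 137.776°, rainbow angle = 42.224°.
Angular width = |41.357° − 42.224°| = 0.867°.

0.87°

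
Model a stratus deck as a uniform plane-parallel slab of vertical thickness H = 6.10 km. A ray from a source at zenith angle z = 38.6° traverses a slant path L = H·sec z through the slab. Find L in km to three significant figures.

sec z = 1/cos 38.6° = 1.2796.
L = 6.10 × 1.2796 = 7.805 km.

7.81 km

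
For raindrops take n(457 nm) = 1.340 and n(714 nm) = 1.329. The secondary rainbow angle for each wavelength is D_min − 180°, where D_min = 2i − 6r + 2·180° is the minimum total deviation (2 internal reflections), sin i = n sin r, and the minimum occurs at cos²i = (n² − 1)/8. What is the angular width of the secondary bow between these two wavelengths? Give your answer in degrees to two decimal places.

2.87°

At 457 nm (n = 1.340): cos²i = 0.09945 → i = 71.618°, r = 45.088°, D_min = 232.709°, rainbow angle = 52.709°.
At 714 nm (n = 1.329): cos²i = 0.09578 → i = 71.972°, r = 45.685°, D_min = 229.837°, rainbow angle = 49.837°.
Angular width = |52.709° − 49.837°| = 2.872°.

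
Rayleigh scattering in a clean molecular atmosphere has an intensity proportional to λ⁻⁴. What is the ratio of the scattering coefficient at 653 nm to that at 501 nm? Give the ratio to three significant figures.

Rayleigh scattering ∝ λ⁻⁴, so the ratio of coefficients is the inverse fourth power of the wavelength ratio.
σ(653)/σ(501) = (501/653)⁴ = (0.7672)⁴ = 0.3465.

0.346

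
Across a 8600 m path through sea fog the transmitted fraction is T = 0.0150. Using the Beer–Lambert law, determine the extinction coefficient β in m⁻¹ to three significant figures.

0.000488 m⁻¹

Beer–Lambert: T = exp(−βL) ⇒ β = −ln(T)/L = −ln(0.0150)/8600 = 4.1997/8600 = 0.0004883 m⁻¹.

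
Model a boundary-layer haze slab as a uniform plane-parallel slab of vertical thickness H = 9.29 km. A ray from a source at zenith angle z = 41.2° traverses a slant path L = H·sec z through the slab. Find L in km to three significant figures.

12.3 km

sec z = 1/cos 41.2° = 1.3291.
L = 9.29 × 1.3291 = 12.347 km.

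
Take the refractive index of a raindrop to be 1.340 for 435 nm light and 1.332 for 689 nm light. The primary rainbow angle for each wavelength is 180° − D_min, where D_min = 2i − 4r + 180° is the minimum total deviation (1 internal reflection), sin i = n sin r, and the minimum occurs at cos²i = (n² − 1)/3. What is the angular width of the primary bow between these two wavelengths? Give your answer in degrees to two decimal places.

1.15°

At 435 nm (n = 1.340): cos²i = 0.26520 → i = 59.004°, r = 39.770°, D_min = 138.929°, rainbow angle = 41.071°.
At 689 nm (n = 1.332): cos²i = 0.25807 → i = 59.469°, r = 40.290°, D_min = 137.776°, rainbow angle = 42.224°.
Angular width = |41.071° − 42.224°| = 1.153°.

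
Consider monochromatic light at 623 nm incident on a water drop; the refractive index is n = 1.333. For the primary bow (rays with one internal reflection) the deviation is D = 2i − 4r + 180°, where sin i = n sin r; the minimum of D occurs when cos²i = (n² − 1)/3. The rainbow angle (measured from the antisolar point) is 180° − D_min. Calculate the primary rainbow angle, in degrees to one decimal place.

cos²i = (1.77689 − 1)/3 = 0.25896; i = arccos(0.50888) = 59.410°.
sin r = sin 59.410°/1.333 = 0.64579; r = 40.225°.
D_min = 2·59.410° − 4·40.225° + 180° = 137.922°.
Rainbow angle = 180° − D_min = 42.078°.

42.1°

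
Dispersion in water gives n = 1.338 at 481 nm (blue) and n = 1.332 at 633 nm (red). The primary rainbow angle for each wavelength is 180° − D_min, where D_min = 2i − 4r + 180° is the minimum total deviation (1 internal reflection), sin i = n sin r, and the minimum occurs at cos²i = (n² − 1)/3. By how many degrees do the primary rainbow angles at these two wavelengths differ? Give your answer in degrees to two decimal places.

At 481 nm (n = 1.338): cos²i = 0.26341 → i = 59.120°, r = 39.899°, D_min = 138.643°, rainbow angle = 41.357°.
At 633 nm (n = 1.332): cos²i = 0.25807 → i = 59.469°, r = 40.290°, D_min = 137.776°, rainbow angle = 42.224°.
Angular width = |41.357° − 42.224°| = 0.867°.

0.87°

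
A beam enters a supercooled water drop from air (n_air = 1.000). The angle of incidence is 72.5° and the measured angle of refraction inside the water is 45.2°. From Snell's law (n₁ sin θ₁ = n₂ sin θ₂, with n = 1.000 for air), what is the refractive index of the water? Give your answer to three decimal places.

1.344

n = sin θ_i / sin θ_r = sin 72.5° / sin 45.2° = 0.9537 / 0.7096 = 1.3441.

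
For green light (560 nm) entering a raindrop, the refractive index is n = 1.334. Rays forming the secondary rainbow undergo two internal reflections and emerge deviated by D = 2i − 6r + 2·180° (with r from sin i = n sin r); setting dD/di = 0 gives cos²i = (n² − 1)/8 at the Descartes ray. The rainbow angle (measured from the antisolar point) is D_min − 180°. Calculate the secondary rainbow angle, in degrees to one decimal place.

51.2°

cos²i = (1.77956 − 1)/8 = 0.09744; i = arccos(0.31216) = 71.810°.
sin r = sin 71.810°/1.334 = 0.71217; r = 45.411°.
D_min = 2·71.810° − 6·45.411° + 360° = 231.153°.
Rainbow angle = D_min − 180° = 51.153°.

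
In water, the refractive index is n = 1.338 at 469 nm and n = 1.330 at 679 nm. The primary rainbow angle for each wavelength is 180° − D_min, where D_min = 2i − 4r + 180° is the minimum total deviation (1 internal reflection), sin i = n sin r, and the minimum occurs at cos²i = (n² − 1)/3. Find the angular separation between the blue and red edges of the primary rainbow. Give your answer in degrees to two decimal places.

At 469 nm (n = 1.338): cos²i = 0.26341 → i = 59.120°, r = 39.899°, D_min = 138.643°, rainbow angle = 41.357°.
At 679 nm (n = 1.330): cos²i = 0.25630 → i = 59.585°, r = 40.422°, D_min = 137.484°, rainbow angle = 42.516°.
Angular width = |41.357° − 42.516°| = 1.160°.

1.16°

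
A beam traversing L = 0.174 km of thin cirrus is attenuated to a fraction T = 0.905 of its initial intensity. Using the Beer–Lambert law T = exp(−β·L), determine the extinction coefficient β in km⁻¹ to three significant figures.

0.574 km⁻¹

Beer–Lambert: T = exp(−βL) ⇒ β = −ln(T)/L = −ln(0.905)/0.174 = 0.0998/0.174 = 0.5737 km⁻¹.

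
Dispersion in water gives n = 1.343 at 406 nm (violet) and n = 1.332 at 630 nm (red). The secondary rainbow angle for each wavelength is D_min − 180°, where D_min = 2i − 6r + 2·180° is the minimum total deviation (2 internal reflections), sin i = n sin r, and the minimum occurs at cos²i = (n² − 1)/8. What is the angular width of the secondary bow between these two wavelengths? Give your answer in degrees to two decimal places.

At 406 nm (n = 1.343): cos²i = 0.10046 → i = 71.522°, r = 44.928°, D_min = 233.478°, rainbow angle = 53.478°.
At 630 nm (n = 1.332): cos²i = 0.09678 → i = 71.875°, r = 45.520°, D_min = 230.628°, rainbow angle = 50.628°.
Angular width = |53.478° − 50.628°| = 2.849°.

2.85°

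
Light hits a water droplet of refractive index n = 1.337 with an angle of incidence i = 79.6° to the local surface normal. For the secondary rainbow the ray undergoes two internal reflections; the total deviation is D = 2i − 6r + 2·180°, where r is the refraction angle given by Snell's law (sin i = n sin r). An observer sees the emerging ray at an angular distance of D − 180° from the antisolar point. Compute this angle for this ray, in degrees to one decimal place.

sin r = sin 79.6° / 1.337 = 0.9836/1.337 = 0.7357; r = 47.36°.
D = 2·79.6° − 6·47.36° + 2·180° = 159.20° − 284.18° + 360° = 235.02°.
Angle from antisolar point = D − 180° = 55.02°.

55.0°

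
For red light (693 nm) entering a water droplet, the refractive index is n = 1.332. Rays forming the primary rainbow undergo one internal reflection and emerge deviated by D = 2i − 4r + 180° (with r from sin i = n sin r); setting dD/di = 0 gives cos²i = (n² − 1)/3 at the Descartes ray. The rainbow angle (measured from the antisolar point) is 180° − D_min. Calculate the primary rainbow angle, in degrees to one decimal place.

42.2°

cos²i = (1.77422 − 1)/3 = 0.25807; i = arccos(0.50801) = 59.469°.
sin r = sin 59.469°/1.332 = 0.64666; r = 40.290°.
D_min = 2·59.469° − 4·40.290° + 180° = 137.776°.
Rainbow angle = 180° − D_min = 42.224°.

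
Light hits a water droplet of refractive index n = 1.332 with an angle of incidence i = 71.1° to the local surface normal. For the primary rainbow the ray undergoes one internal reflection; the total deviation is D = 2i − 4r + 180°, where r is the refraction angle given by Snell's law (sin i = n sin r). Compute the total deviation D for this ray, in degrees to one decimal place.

sin r = sin 71.1° / 1.332 = 0.9461/1.332 = 0.7103; r = 45.26°.
D = 2·71.1° − 4·45.26° + 180° = 142.20° − 181.03° + 180° = 141.17°.

141.2°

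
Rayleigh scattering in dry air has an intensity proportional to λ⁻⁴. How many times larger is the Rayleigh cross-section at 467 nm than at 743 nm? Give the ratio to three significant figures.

Rayleigh scattering ∝ λ⁻⁴, so the ratio of coefficients is the inverse fourth power of the wavelength ratio.
σ(467)/σ(743) = (743/467)⁴ = (1.5910)⁴ = 6.407.

6.41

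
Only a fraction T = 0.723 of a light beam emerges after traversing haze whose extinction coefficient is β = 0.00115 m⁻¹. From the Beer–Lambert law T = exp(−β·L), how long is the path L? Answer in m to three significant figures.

282 m

Beer–Lambert: T = exp(−βL) ⇒ L = −ln(T)/β = −ln(0.723)/0.00115 = 0.3243/0.00115 = 282 m.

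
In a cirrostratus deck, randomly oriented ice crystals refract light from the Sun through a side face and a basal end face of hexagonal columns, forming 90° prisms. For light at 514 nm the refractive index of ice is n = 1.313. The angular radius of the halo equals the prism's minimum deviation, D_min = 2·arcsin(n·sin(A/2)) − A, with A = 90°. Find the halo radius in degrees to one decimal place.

n·sin(A/2) = 1.313 × sin 45° = 1.313 × 0.7071 = 0.9284.
D_min = 2·arcsin(0.9284) − 90° = 2 × 68.192° − 90° = 46.383°.

46.4°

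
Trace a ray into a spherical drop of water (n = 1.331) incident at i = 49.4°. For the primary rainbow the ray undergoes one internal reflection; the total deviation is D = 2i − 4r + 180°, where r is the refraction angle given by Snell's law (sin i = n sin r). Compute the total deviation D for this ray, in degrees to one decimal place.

139.7°

sin r = sin 49.4° / 1.331 = 0.7593/1.331 = 0.5705; r = 34.78°.
D = 2·49.4° − 4·34.78° + 180° = 98.80° − 139.13° + 180° = 139.67°.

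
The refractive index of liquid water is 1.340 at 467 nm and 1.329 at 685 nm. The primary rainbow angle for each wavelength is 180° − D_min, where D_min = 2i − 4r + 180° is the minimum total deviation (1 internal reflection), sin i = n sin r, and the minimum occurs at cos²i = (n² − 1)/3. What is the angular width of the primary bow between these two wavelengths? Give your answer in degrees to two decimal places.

At 467 nm (n = 1.340): cos²i = 0.26520 → i = 59.004°, r = 39.770°, D_min = 138.929°, rainbow angle = 41.071°.
At 685 nm (n = 1.329): cos²i = 0.25541 → i = 59.643°, r = 40.487°, D_min = 137.337°, rainbow angle = 42.663°.
Angular width = |41.071° − 42.663°| = 1.592°.

1.59°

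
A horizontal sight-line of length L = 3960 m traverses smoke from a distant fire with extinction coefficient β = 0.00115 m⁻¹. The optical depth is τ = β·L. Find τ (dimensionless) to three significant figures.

τ = β·L = 0.00115 × 3960 = 4.5540.

4.55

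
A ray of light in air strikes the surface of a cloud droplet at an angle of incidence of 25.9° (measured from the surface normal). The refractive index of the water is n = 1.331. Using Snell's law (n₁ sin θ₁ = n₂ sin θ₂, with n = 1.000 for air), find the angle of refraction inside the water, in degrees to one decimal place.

19.2°

Snell: sin θ_r = sin θ_i / n = sin 25.9° / 1.331 = 0.4368 / 1.331 = 0.3282.
θ_r = arcsin(0.3282) = 19.16°.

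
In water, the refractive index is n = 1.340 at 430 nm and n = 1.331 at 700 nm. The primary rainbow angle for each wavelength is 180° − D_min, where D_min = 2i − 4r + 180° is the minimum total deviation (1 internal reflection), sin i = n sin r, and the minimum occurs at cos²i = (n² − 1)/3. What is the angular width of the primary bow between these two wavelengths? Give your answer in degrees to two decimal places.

1.30°

At 430 nm (n = 1.340): cos²i = 0.26520 → i = 59.004°, r = 39.770°, D_min = 138.929°, rainbow angle = 41.071°.
At 700 nm (n = 1.331): cos²i = 0.25719 → i = 59.527°, r = 40.356°, D_min = 137.630°, rainbow angle = 42.370°.
Angular width = |41.071° − 42.370°| = 1.299°.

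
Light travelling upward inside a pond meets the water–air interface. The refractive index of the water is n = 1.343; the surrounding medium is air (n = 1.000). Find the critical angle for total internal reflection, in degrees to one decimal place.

48.1°

sin θ_c = n_air / n = 1.000 / 1.343 = 0.7446.
θ_c = arcsin(0.7446) = 48.12°.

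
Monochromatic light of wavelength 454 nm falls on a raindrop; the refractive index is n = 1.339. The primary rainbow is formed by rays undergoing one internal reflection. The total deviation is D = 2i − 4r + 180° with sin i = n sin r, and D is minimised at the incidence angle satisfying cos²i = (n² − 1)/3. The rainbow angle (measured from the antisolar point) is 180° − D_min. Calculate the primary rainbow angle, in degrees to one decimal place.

41.2°

cos²i = (1.79292 − 1)/3 = 0.26431; i = arccos(0.51411) = 59.062°.
sin r = sin 59.062°/1.339 = 0.64057; r = 39.834°.
D_min = 2·59.062° − 4·39.834° + 180° = 138.786°.
Rainbow angle = 180° − D_min = 41.214°.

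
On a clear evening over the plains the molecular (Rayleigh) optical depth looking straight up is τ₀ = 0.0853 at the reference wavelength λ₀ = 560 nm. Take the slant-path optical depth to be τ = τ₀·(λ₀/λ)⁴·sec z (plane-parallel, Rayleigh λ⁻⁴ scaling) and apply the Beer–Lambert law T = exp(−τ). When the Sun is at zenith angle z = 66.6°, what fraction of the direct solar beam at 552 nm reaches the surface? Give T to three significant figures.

0.797

sec 66.6° = 2.5180.
τ = 0.0853 × (560/552)⁴ × 2.5180 = 0.0853 × 1.0592 × 2.5180 = 0.2275.
T = exp(−0.2275) = 0.7965.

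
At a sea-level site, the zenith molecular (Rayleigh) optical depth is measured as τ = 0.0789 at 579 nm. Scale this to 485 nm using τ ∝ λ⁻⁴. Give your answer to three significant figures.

0.160

τ(485 nm) = τ(579 nm) × (579/485)⁴ = 0.0789 × (1.1938)⁴ = 0.0789 × 2.0312 = 0.1603.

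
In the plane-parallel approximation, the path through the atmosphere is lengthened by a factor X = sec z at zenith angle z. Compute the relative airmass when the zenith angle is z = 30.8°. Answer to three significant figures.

1.16

X = sec z = 1/cos 30.8° = 1/0.8590 = 1.1642.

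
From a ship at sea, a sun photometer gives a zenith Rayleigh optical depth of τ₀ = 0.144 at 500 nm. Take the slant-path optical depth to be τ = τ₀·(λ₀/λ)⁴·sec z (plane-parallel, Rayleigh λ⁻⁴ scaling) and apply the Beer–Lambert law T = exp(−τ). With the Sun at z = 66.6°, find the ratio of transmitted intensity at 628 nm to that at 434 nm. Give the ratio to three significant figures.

Airmass: sec 66.6° = 2.5180.
τ(628 nm) = 0.144 × (500/628)⁴ × 2.5180 = 0.144 × 0.4018 × 2.5180 = 0.1457.
τ(434 nm) = 0.144 × (500/434)⁴ × 2.5180 = 0.144 × 1.7617 × 2.5180 = 0.6388.
T(628)/T(434) = exp(τ_B − τ_A) = exp(0.4931) = 1.6373.

1.64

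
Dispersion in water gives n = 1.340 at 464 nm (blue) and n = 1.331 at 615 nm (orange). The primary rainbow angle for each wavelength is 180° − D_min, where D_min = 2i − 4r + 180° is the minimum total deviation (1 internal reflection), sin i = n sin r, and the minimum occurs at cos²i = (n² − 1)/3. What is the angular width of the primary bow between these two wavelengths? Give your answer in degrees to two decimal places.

At 464 nm (n = 1.340): cos²i = 0.26520 → i = 59.004°, r = 39.770°, D_min = 138.929°, rainbow angle = 41.071°.
At 615 nm (n = 1.331): cos²i = 0.25719 → i = 59.527°, r = 40.356°, D_min = 137.630°, rainbow angle = 42.370°.
Angular width = |41.071° − 42.370°| = 1.299°.

1.30°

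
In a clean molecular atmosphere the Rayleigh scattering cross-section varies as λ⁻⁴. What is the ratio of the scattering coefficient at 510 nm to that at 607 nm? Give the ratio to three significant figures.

2.01

Rayleigh scattering ∝ λ⁻⁴, so the ratio of coefficients is the inverse fourth power of the wavelength ratio.
σ(510)/σ(607) = (607/510)⁴ = (1.1902)⁴ = 2.007.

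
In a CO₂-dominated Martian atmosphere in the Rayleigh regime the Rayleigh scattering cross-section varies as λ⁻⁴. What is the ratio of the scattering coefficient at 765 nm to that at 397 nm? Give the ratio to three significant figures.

0.0725

Rayleigh scattering ∝ λ⁻⁴, so the ratio of coefficients is the inverse fourth power of the wavelength ratio.
σ(765)/σ(397) = (397/765)⁴ = (0.5190)⁴ = 0.07253.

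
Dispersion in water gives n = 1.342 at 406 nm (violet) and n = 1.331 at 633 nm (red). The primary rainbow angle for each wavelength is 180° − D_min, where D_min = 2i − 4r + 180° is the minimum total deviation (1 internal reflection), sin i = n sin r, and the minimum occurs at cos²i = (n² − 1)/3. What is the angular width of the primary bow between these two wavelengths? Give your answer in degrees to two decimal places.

At 406 nm (n = 1.342): cos²i = 0.26699 → i = 58.888°, r = 39.641°, D_min = 139.213°, rainbow angle = 40.787°.
At 633 nm (n = 1.331): cos²i = 0.25719 → i = 59.527°, r = 40.356°, D_min = 137.630°, rainbow angle = 42.370°.
Angular width = |40.787° − 42.370°| = 1.583°.

1.58°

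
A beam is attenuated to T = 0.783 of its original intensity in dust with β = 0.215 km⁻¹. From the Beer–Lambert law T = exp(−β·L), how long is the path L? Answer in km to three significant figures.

Beer–Lambert: T = exp(−βL) ⇒ L = −ln(T)/β = −ln(0.783)/0.215 = 0.2446/0.215 = 1.138 km.

1.14 km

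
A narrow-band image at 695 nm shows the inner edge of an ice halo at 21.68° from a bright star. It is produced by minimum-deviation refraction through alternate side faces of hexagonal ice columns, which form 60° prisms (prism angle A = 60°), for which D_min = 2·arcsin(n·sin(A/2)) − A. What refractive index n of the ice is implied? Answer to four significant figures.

1.308

Rearranging: n = sin((D_min + A)/2) / sin(A/2).
(D_min + A)/2 = (21.68° + 60°)/2 = 40.840°.
n = sin 40.840° / sin 30° = 0.6539 / 0.5000 = 1.3079.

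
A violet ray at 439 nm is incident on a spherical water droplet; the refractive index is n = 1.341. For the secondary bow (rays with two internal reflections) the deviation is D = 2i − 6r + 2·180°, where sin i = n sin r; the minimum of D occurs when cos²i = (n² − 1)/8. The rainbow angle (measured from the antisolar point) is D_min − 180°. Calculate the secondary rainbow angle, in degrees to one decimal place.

cos²i = (1.79828 − 1)/8 = 0.09979; i = arccos(0.31589) = 71.586°.
sin r = sin 71.586°/1.341 = 0.70753; r = 45.034°.
D_min = 2·71.586° − 6·45.034° + 360° = 232.966°.
Rainbow angle = D_min − 180° = 52.966°.

53.0°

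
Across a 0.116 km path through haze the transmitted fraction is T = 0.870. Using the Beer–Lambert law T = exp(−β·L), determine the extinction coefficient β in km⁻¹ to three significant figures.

Beer–Lambert: T = exp(−βL) ⇒ β = −ln(T)/L = −ln(0.870)/0.116 = 0.1393/0.116 = 1.201 km⁻¹.

1.20 km⁻¹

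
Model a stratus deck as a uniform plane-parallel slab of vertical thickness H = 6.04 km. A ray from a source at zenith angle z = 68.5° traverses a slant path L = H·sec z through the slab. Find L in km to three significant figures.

sec z = 1/cos 68.5° = 2.7285.
L = 6.04 × 2.7285 = 16.480 km.

16.5 km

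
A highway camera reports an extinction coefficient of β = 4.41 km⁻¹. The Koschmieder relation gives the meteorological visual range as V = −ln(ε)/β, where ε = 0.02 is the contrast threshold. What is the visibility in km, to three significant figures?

0.887 km

V = −ln(0.02) / 4.41 = 3.912 / 4.41 = 0.8871 km.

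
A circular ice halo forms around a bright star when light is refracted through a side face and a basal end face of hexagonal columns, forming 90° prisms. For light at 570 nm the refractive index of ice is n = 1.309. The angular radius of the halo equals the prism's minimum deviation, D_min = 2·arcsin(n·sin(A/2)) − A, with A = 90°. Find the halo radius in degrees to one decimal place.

n·sin(A/2) = 1.309 × sin 45° = 1.309 × 0.7071 = 0.9256.
D_min = 2·arcsin(0.9256) − 90° = 2 × 67.759° − 90° = 45.519°.

45.5°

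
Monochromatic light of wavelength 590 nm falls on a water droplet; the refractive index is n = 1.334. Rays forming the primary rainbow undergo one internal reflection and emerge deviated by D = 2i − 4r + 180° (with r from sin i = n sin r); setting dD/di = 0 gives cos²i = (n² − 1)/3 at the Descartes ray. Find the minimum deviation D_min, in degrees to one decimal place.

cos²i = (1.77956 − 1)/3 = 0.25985; i = arccos(0.50976) = 59.352°.
sin r = sin 59.352°/1.334 = 0.64492; r = 40.159°.
D_min = 2·59.352° − 4·40.159° + 180° = 138.067°.

138.1°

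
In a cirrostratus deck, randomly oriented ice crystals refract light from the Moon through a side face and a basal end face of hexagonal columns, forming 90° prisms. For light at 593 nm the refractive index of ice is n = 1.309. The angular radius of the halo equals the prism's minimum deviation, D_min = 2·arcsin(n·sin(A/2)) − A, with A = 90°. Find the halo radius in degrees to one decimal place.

45.5°

n·sin(A/2) = 1.309 × sin 45° = 1.309 × 0.7071 = 0.9256.
D_min = 2·arcsin(0.9256) − 90° = 2 × 67.759° − 90° = 45.519°.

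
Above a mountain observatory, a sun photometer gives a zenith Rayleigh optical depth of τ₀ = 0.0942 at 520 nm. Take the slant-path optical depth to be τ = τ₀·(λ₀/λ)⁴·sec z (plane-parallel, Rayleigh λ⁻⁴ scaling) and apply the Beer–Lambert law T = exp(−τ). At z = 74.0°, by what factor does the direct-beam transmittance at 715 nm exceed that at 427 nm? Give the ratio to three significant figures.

Airmass: sec 74.0° = 3.6280.
τ(715 nm) = 0.0942 × (520/715)⁴ × 3.6280 = 0.0942 × 0.2798 × 3.6280 = 0.0956.
τ(427 nm) = 0.0942 × (520/427)⁴ × 3.6280 = 0.0942 × 2.1994 × 3.6280 = 0.7516.
T(715)/T(427) = exp(τ_B − τ_A) = exp(0.6560) = 1.9271.

1.93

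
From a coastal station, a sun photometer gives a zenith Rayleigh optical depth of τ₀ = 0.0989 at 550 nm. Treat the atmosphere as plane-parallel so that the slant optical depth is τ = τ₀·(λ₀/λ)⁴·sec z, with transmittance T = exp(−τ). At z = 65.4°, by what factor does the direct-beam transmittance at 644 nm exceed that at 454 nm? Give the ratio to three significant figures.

Airmass: sec 65.4° = 2.4022.
τ(644 nm) = 0.0989 × (550/644)⁴ × 2.4022 = 0.0989 × 0.5320 × 2.4022 = 0.1264.
τ(454 nm) = 0.0989 × (550/454)⁴ × 2.4022 = 0.0989 × 2.1539 × 2.4022 = 0.5117.
T(644)/T(454) = exp(τ_B − τ_A) = exp(0.3853) = 1.4701.

1.47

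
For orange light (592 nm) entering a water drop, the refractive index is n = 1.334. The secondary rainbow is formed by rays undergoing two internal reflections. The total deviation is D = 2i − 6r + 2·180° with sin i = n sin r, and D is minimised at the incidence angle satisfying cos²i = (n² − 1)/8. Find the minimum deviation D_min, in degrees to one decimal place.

cos²i = (1.77956 − 1)/8 = 0.09744; i = arccos(0.31216) = 71.810°.
sin r = sin 71.810°/1.334 = 0.71217; r = 45.411°.
D_min = 2·71.810° − 6·45.411° + 360° = 231.153°.

231.2°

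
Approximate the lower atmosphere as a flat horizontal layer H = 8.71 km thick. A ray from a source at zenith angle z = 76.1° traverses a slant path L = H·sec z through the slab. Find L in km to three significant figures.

sec z = 1/cos 76.1° = 4.1627.
L = 8.71 × 4.1627 = 36.257 km.

36.3 km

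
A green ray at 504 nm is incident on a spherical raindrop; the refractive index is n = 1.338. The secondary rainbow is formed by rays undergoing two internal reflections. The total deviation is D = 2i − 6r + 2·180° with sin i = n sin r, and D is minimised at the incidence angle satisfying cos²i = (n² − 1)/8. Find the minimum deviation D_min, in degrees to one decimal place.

cos²i = (1.79024 − 1)/8 = 0.09878; i = arccos(0.31429) = 71.682°.
sin r = sin 71.682°/1.338 = 0.70951; r = 45.195°.
D_min = 2·71.682° − 6·45.195° + 360° = 232.193°.

232.2°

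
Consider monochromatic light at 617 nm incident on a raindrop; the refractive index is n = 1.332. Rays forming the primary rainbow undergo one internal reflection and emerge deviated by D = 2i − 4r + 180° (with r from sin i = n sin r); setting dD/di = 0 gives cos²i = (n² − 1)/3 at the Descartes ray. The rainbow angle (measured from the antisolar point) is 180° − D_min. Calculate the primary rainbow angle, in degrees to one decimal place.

42.2°

cos²i = (1.77422 − 1)/3 = 0.25807; i = arccos(0.50801) = 59.469°.
sin r = sin 59.469°/1.332 = 0.64666; r = 40.290°.
D_min = 2·59.469° − 4·40.290° + 180° = 137.776°.
Rainbow angle = 180° − D_min = 42.224°.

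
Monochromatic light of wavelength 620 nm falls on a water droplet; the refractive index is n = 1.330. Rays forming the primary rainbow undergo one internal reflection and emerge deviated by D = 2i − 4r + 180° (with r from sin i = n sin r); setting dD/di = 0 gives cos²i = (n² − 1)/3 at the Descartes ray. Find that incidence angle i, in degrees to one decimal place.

cos²i = (1.330² − 1)/3 = (1.76890 − 1)/3 = 0.25630.
cos i = 0.50626, so i = 59.585°.

59.6°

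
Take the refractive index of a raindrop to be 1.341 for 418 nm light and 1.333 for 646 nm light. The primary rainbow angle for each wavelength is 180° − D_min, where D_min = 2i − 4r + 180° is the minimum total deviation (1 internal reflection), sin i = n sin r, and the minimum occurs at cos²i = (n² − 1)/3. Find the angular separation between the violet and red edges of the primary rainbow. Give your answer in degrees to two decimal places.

At 418 nm (n = 1.341): cos²i = 0.26609 → i = 58.946°, r = 39.705°, D_min = 139.071°, rainbow angle = 40.929°.
At 646 nm (n = 1.333): cos²i = 0.25896 → i = 59.410°, r = 40.225°, D_min = 137.922°, rainbow angle = 42.078°.
Angular width = |40.929° − 42.078°| = 1.149°.

1.15°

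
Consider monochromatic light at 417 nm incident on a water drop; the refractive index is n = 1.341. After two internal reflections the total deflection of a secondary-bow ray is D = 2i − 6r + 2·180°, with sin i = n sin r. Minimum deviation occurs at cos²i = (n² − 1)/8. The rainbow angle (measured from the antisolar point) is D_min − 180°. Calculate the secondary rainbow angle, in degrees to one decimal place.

cos²i = (1.79828 − 1)/8 = 0.09979; i = arccos(0.31589) = 71.586°.
sin r = sin 71.586°/1.341 = 0.70753; r = 45.034°.
D_min = 2·71.586° − 6·45.034° + 360° = 232.966°.
Rainbow angle = D_min − 180° = 52.966°.

53.0°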